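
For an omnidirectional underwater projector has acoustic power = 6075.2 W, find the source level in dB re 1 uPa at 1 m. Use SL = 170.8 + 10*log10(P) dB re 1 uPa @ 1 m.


SL = 170.8 + 10*log10(6075.2) = 170.8 + 37.84 = 208.64

208.64 dB


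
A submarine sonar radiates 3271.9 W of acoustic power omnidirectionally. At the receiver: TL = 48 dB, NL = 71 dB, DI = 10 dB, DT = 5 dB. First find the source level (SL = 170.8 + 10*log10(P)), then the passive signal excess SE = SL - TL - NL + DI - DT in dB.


Step 1: SL = 170.8 + 10*log10(3271.9) = 205.95 dB
Step 2: SE = SL - TL - NL + DI - DT = 205.95 - 48 - 71 + 10 - 5 = 91.95

91.95 dB


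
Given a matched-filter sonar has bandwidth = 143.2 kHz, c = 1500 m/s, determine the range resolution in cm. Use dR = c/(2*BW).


dR = c/(2*BW) = 1500 / (2 * 143.2e3) = 0.0052 m = 0.52 cm

0.52 cm


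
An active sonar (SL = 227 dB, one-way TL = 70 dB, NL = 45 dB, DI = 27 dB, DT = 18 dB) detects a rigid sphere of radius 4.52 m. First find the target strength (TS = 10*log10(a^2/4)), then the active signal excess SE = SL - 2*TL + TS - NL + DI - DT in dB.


Step 1: TS = 10*log10(4.52^2/4) = 7.08 dB
Step 2: SE = SL - 2*TL + TS - NL + DI - DT = 227 - 2*70 + (7.08) - 45 + 27 - 18 = 58.08

58.08 dB


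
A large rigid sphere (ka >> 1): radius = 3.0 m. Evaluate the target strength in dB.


3.52 dB


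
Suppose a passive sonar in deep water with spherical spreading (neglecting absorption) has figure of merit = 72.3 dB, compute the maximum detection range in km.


4.12 km


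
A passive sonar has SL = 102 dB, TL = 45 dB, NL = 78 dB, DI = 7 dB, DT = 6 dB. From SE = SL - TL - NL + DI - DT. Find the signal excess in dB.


SE = SL - TL - NL + DI - DT = 102 - 45 - 78 + 7 - 6 = -20

-20 dB


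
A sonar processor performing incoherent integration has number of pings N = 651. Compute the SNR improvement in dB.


Gain = 5*log10(651) = 14.07

14.07 dB


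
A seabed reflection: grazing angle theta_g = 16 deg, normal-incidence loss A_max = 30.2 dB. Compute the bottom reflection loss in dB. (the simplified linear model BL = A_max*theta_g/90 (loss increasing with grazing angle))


BL = A_max * theta_g / 90 = 30.2 * 16 / 90 = 5.37

5.37 dB


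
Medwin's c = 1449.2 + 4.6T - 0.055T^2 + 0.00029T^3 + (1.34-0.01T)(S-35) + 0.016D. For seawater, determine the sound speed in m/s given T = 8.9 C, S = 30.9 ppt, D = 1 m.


c = 1449.2 + 4.6*8.9 - 0.055*8.9^2 + 0.00029*8.9^3 + (1.34 - 0.01*8.9)*(30.9 - 35) + 0.016*1 = 1480.87

1480.87 m/s


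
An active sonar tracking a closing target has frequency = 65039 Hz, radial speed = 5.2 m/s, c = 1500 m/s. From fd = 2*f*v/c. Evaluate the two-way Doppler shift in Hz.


fd = 2*f*v/c = 2 * 65039 * 5.2 / 1500 = 450.94

450.94 Hz


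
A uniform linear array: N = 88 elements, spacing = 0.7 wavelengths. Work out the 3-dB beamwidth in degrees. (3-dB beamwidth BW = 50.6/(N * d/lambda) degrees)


BW = 50.6 / (88 * 0.7) = 50.6 / 61.6 = 0.82

0.82 deg


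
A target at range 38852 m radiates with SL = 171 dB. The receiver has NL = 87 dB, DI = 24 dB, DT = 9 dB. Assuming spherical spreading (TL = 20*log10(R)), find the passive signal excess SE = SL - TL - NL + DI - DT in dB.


Step 1: TL = 20*log10(38852) = 91.79 dB
Step 2: SE = 171 - 91.79 - 87 + 24 - 9 = 7.21

7.21 dB


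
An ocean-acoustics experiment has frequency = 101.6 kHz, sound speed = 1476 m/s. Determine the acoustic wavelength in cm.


lambda = c/f = 1476 / 101600 = 0.0145 m = 1.45 cm

1.45 cm


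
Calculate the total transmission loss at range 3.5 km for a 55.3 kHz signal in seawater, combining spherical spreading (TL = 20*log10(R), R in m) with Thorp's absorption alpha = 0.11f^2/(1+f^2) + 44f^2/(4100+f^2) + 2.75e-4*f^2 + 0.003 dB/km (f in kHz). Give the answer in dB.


Step 1 (Thorp): alpha = 0.11*3058.09/(1+3058.09) + 44*3058.09/(4100+3058.09) + 2.75e-4*3058.09 + 0.003 = 19.7517 dB/km
Step 2: TL_spread = 20*log10(3500) = 70.88 dB
Step 3: TL_abs = alpha*R = 19.7517 * 3.5 = 69.13 dB
Step 4: TL_total = 70.88 + 69.13 = 140.01

140.01 dB


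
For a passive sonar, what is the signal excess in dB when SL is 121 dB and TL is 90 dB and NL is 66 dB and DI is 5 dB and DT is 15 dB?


SE = SL - TL - NL + DI - DT = 121 - 90 - 66 + 5 - 15 = -45

-45 dB


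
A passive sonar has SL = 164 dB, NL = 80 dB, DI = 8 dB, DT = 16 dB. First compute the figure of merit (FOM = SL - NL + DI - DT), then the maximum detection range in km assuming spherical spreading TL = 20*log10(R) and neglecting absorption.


Step 1: FOM = SL - NL + DI - DT = 164 - 80 + 8 - 16 = 76 dB
Step 2: at max range FOM = TL = 20*log10(R), so R = 10^(76/20) = 6309.57 m = 6.31 km

6.31 km


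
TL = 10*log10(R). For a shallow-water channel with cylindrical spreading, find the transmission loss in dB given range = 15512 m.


TL = 10*log10(15512) = 41.91

41.91 dB


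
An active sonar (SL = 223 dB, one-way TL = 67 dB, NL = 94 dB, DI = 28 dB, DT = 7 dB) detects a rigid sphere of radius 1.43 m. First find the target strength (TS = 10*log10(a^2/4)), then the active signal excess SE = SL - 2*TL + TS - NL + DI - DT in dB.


Step 1: TS = 10*log10(1.43^2/4) = -2.91 dB
Step 2: SE = SL - 2*TL + TS - NL + DI - DT = 223 - 2*67 + (-2.91) - 94 + 28 - 7 = 13.09

13.09 dB


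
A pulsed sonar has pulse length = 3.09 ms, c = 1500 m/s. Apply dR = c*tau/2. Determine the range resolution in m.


2.3175 m


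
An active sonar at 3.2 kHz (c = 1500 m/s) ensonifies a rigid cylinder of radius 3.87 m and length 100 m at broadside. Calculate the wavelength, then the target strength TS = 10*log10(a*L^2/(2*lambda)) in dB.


Step 1: lambda = c/f = 1500/3200 = 0.46875 m
Step 2: TS = 10*log10(a*L^2/(2*lambda)) = 10*log10(3.87*100^2/(2*0.46875)) = 46.16

46.16 dB


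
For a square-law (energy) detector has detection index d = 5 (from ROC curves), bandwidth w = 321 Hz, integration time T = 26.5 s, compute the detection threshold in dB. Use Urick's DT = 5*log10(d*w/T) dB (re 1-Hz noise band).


8.91 dB


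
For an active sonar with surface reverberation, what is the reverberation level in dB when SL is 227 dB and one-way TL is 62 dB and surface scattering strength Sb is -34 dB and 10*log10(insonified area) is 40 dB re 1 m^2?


109 dB


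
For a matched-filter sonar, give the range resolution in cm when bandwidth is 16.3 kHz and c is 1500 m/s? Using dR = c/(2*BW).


dR = c/(2*BW) = 1500 / (2 * 16.3e3) = 0.046 m = 4.6 cm

4.6 cm


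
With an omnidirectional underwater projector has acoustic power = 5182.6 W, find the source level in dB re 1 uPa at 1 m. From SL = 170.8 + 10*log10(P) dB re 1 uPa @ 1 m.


SL = 170.8 + 10*log10(5182.6) = 170.8 + 37.15 = 207.95

207.95 dB


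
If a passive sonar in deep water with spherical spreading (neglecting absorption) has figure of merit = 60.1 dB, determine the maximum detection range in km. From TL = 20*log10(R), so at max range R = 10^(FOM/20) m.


1.01 km


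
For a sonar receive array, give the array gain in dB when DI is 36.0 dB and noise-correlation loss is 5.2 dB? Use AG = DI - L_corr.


30.8 dB


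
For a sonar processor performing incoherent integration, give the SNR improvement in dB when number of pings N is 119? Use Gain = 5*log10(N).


Gain = 5*log10(119) = 10.38

10.38 dB


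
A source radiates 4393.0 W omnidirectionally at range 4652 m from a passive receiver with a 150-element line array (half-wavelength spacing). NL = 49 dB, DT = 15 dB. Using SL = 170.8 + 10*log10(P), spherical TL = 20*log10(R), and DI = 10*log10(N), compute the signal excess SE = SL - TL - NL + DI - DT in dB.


91.64 dB


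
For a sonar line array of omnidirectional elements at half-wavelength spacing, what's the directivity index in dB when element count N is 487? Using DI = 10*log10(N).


DI = 10*log10(487) = 26.88

26.88 dB


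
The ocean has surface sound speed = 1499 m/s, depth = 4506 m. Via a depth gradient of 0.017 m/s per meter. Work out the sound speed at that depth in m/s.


c = 1499 + 0.017 * 4506 = 1575.602

1575.602 m/s


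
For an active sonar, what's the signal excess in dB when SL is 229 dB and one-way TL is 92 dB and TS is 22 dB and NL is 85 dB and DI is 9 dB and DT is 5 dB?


-14 dB


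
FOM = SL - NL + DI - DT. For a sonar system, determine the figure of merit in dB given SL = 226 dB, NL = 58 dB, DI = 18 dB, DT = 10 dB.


FOM = SL - NL + DI - DT = 226 - 58 + 18 - 10 = 176

176 dB


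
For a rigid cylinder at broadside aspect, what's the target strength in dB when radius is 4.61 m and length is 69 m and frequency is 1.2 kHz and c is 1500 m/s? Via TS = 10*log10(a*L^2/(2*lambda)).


39.43 dB


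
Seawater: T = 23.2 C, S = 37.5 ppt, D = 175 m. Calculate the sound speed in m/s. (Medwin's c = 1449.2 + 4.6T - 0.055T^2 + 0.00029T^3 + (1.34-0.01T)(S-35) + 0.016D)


c = 1449.2 + 4.6*23.2 - 0.055*23.2^2 + 0.00029*23.2^3 + (1.34 - 0.01*23.2)*(37.5 - 35) + 0.016*175 = 1535.51

1535.51 m/s


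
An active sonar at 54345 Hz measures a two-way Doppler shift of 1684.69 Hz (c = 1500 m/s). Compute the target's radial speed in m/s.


23.25 m/s


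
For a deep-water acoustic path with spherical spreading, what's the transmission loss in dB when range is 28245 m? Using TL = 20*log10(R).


TL = 20*log10(28245) = 89.02

89.02 dB


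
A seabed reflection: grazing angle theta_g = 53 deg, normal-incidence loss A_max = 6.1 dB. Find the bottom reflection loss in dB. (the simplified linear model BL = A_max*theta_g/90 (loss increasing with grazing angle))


BL = A_max * theta_g / 90 = 6.1 * 53 / 90 = 3.59

3.59 dB


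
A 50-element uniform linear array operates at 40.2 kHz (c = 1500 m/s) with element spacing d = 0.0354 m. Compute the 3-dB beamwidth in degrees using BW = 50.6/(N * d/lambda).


Step 1: lambda = 1500/40200 = 0.03731 m
Step 2: d/lambda = 0.0354/0.03731 = 0.9488
Step 3: BW = 50.6/(N * d/lambda) = 50.6/(50 * 0.9488) = 1.07

1.07 deg


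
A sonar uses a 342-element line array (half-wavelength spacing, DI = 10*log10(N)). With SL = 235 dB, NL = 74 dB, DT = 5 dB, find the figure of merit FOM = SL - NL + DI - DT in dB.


181.34 dB


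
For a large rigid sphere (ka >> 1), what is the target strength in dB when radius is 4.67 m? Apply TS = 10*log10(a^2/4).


TS = 10*log10(4.67^2 / 4) = 10*log10(5.452225) = 7.37

7.37 dB


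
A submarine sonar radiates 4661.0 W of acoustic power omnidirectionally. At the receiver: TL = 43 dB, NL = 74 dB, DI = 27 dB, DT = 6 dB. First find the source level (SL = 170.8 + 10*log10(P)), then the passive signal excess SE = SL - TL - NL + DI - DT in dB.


Step 1: SL = 170.8 + 10*log10(4661.0) = 207.48 dB
Step 2: SE = SL - TL - NL + DI - DT = 207.48 - 43 - 74 + 27 - 6 = 111.48

111.48 dB


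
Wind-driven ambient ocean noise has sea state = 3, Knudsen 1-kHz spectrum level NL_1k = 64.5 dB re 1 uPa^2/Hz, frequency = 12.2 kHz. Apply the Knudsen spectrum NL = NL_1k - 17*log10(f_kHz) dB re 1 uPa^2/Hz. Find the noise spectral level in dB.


NL = NL_1k - 17*log10(f_kHz) = 64.5 - 17*log10(12.2) = 64.5 - (18.47) = 46.03

46.03 dB


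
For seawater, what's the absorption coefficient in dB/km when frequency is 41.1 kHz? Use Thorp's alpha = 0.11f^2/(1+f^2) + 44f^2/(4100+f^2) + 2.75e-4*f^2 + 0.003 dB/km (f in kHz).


f^2 = 1689.21
alpha = 0.11*1689.21/(1+1689.21) + 44*1689.21/(4100+1689.21) + 2.75e-4*1689.21 + 0.003 = 13.416

13.416 dB/km


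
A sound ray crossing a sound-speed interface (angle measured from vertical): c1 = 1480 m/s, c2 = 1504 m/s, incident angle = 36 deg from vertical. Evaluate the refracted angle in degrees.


sin(theta2) = (c2/c1)*sin(theta1) = (1504/1480)*sin(36 deg) = 0.59732
theta2 = arcsin(0.59732) = 36.68

36.68 deg


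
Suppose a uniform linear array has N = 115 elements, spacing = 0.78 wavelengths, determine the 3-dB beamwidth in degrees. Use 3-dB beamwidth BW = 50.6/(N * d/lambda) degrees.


BW = 50.6 / (115 * 0.78) = 50.6 / 89.7 = 0.56

0.56 deg


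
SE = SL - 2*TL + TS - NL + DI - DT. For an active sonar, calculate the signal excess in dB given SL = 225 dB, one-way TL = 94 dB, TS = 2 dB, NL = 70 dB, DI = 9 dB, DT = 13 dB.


-35 dB


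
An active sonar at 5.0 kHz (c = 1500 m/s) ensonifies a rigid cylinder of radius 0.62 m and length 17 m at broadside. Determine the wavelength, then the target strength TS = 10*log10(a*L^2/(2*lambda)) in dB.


Step 1: lambda = c/f = 1500/5000 = 0.3 m
Step 2: TS = 10*log10(a*L^2/(2*lambda)) = 10*log10(0.62*17^2/(2*0.3)) = 24.75

24.75 dB


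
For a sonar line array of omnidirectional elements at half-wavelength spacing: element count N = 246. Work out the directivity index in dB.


DI = 10*log10(246) = 23.91

23.91 dB


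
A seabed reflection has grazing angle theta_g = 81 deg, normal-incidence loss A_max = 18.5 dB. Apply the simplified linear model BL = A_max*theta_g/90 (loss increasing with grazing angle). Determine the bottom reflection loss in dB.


BL = A_max * theta_g / 90 = 18.5 * 81 / 90 = 16.65

16.65 dB


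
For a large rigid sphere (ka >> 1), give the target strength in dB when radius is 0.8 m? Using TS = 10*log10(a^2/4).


TS = 10*log10(0.8^2 / 4) = 10*log10(0.16) = -7.96

-7.96 dB


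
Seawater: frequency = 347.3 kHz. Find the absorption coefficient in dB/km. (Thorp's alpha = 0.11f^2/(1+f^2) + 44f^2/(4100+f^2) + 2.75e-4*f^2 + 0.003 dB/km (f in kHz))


f^2 = 120617.29
alpha = 0.11*120617.29/(1+120617.29) + 44*120617.29/(4100+120617.29) + 2.75e-4*120617.29 + 0.003 = 75.836

75.836 dB/km


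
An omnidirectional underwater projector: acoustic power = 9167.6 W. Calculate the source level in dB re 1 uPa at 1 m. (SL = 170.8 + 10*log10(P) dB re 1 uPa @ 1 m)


SL = 170.8 + 10*log10(9167.6) = 170.8 + 39.62 = 210.42

210.42 dB


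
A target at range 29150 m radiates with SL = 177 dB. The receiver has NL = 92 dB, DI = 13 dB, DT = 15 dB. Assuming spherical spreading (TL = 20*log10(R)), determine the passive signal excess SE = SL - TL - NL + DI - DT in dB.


Step 1: TL = 20*log10(29150) = 89.29 dB
Step 2: SE = 177 - 89.29 - 92 + 13 - 15 = -6.29

-6.29 dB


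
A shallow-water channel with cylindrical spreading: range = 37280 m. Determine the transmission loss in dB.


45.71 dB


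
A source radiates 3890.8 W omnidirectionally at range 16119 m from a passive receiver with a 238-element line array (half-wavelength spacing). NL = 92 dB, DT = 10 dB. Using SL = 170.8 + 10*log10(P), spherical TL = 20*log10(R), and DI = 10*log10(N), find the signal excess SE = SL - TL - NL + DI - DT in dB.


Step 1: SL = 170.8 + 10*log10(3890.8) = 206.7 dB
Step 2: TL = 20*log10(16119) = 84.15 dB
Step 3: DI = 10*log10(238) = 23.77 dB
Step 4: SE = SL - TL - NL + DI - DT = 206.7 - 84.15 - 92 + 23.77 - 10 = 44.32

44.32 dB


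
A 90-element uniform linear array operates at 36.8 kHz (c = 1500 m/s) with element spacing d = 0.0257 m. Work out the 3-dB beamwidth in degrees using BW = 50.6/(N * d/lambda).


Step 1: lambda = 1500/36800 = 0.04076 m
Step 2: d/lambda = 0.0257/0.04076 = 0.6305
Step 3: BW = 50.6/(N * d/lambda) = 50.6/(90 * 0.6305) = 0.89

0.89 deg


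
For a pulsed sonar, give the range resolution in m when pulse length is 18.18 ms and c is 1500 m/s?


dR = c*tau/2 = 1500 * 18.18e-3 / 2 = 13.635

13.635 m


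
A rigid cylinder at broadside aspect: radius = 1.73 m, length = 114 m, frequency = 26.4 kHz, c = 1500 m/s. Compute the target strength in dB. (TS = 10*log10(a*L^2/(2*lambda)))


52.96 dB


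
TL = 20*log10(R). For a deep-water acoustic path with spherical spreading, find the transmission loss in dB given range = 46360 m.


TL = 20*log10(46360) = 93.32

93.32 dB


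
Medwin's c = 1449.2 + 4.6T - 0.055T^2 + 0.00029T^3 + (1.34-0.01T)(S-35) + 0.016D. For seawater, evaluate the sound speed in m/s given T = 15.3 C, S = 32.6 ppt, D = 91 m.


c = 1449.2 + 4.6*15.3 - 0.055*15.3^2 + 0.00029*15.3^3 + (1.34 - 0.01*15.3)*(32.6 - 35) + 0.016*91 = 1506.35

1506.35 m/s


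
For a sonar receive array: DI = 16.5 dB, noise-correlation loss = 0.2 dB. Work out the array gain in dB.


16.3 dB


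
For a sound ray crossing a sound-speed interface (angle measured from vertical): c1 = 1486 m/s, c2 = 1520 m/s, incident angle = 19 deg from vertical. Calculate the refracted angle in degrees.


sin(theta2) = (c2/c1)*sin(theta1) = (1520/1486)*sin(19 deg) = 0.33302
theta2 = arcsin(0.33302) = 19.45

19.45 deg


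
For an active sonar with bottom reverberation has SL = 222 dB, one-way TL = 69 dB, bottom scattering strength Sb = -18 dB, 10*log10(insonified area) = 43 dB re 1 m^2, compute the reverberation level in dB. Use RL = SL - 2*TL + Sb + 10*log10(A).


RL = SL - 2*TL + Sb + 10*log10(A) = 222 - 2*69 + (-18) + 43 = 109

109 dB


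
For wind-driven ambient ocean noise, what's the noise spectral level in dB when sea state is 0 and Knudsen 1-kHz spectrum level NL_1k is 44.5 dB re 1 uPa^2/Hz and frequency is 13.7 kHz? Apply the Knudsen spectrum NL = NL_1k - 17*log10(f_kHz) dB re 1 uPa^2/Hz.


NL = NL_1k - 17*log10(f_kHz) = 44.5 - 17*log10(13.7) = 44.5 - (19.32) = 25.18

25.18 dB


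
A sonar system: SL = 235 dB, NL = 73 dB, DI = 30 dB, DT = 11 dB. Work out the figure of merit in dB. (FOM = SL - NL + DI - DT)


181 dB


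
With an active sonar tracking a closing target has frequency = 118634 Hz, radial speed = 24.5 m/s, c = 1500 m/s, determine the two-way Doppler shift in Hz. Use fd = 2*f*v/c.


fd = 2*f*v/c = 2 * 118634 * 24.5 / 1500 = 3875.38

3875.38 Hz


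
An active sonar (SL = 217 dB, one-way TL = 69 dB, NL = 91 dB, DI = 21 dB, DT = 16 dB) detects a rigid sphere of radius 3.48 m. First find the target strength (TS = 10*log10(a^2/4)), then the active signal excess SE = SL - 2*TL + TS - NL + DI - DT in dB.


Step 1: TS = 10*log10(3.48^2/4) = 4.81 dB
Step 2: SE = SL - 2*TL + TS - NL + DI - DT = 217 - 2*69 + (4.81) - 91 + 21 - 16 = -2.19

-2.19 dB


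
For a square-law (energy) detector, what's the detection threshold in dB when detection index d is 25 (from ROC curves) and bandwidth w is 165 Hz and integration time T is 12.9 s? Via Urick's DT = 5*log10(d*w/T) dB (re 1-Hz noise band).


12.52 dB


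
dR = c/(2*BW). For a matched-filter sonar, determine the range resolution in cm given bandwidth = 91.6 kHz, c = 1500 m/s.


dR = c/(2*BW) = 1500 / (2 * 91.6e3) = 0.0082 m = 0.82 cm

0.82 cm


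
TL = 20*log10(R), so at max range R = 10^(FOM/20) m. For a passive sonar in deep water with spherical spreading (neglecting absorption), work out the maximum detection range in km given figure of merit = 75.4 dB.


At max range FOM = TL, so 20*log10(R) = 75.4
R = 10^(75.4/20) = 5888.44 m = 5.89 km

5.89 km


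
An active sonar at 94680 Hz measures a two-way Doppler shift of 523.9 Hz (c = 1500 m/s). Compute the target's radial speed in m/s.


4.15 m/s


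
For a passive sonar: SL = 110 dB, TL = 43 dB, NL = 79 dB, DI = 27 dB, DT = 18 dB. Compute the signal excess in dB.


SE = SL - TL - NL + DI - DT = 110 - 43 - 79 + 27 - 18 = -3

-3 dB


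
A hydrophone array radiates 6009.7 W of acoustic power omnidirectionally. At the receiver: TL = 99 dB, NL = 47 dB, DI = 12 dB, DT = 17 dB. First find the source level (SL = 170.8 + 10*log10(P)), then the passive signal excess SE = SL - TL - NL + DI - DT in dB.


Step 1: SL = 170.8 + 10*log10(6009.7) = 208.59 dB
Step 2: SE = SL - TL - NL + DI - DT = 208.59 - 99 - 47 + 12 - 17 = 57.59

57.59 dB


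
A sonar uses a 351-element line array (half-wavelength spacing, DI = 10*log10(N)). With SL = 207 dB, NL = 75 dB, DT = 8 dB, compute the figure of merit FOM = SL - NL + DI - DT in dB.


Step 1: DI = 10*log10(351) = 25.45 dB
Step 2: FOM = SL - NL + DI - DT = 207 - 75 + 25.45 - 8 = 149.45

149.45 dB


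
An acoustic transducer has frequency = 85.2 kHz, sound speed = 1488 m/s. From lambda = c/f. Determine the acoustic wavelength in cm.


1.75 cm


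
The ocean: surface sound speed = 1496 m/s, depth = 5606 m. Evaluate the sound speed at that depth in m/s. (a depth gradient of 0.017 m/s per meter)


c = 1496 + 0.017 * 5606 = 1591.302

1591.302 m/s


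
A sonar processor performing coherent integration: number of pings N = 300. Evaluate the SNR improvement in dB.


Gain = 10*log10(300) = 24.77

24.77 dB


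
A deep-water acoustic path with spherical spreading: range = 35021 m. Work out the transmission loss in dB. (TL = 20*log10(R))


TL = 20*log10(35021) = 90.89

90.89 dB


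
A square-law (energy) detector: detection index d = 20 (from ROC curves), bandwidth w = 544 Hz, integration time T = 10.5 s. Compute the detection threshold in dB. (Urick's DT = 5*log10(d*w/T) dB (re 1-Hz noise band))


DT = 5*log10(d*w/T) = 5*log10(20 * 544 / 10.5) = 5*log10(1036.19) = 15.08

15.08 dB


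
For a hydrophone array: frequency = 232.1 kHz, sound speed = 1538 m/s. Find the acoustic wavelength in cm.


lambda = c/f = 1538 / 232100 = 0.0066 m = 0.66 cm

0.66 cm


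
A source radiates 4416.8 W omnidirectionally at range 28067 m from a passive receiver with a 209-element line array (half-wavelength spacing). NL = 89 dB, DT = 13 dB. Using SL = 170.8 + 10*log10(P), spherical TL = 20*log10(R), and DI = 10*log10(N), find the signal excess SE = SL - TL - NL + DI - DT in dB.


39.49 dB


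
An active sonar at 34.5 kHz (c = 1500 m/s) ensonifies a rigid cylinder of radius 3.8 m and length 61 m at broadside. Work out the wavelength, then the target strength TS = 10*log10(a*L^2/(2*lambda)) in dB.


Step 1: lambda = c/f = 1500/34500 = 0.04348 m
Step 2: TS = 10*log10(a*L^2/(2*lambda)) = 10*log10(3.8*61^2/(2*0.04348)) = 52.11

52.11 dB


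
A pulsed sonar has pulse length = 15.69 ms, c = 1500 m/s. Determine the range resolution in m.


11.7675 m


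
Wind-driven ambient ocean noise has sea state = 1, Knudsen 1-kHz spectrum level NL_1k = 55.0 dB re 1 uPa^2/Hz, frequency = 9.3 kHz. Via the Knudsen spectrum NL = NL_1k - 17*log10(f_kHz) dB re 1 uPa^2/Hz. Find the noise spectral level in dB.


NL = NL_1k - 17*log10(f_kHz) = 55.0 - 17*log10(9.3) = 55.0 - (16.46) = 38.54

38.54 dB


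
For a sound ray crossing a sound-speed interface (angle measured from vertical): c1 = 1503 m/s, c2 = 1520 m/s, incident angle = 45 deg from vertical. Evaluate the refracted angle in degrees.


sin(theta2) = (c2/c1)*sin(theta1) = (1520/1503)*sin(45 deg) = 0.7151
theta2 = arcsin(0.7151) = 45.65

45.65 deg


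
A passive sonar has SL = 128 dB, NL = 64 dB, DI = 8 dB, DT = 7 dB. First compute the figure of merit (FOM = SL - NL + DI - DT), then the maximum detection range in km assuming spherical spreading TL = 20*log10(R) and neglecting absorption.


Step 1: FOM = SL - NL + DI - DT = 128 - 64 + 8 - 7 = 65 dB
Step 2: at max range FOM = TL = 20*log10(R), so R = 10^(65/20) = 1778.28 m = 1.78 km

1.78 km


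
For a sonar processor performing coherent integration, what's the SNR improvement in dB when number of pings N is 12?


Gain = 10*log10(12) = 10.79

10.79 dB


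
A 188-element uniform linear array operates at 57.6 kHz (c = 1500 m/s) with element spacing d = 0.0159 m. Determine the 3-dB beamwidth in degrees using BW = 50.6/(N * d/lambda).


Step 1: lambda = 1500/57600 = 0.02604 m
Step 2: d/lambda = 0.0159/0.02604 = 0.6106
Step 3: BW = 50.6/(N * d/lambda) = 50.6/(188 * 0.6106) = 0.44

0.44 deg


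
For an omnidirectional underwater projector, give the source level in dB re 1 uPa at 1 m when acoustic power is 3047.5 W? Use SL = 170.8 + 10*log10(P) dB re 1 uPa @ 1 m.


SL = 170.8 + 10*log10(3047.5) = 170.8 + 34.84 = 205.64

205.64 dB


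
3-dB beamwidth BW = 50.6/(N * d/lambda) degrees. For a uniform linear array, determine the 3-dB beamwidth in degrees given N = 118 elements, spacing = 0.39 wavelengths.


BW = 50.6 / (118 * 0.39) = 50.6 / 46.02 = 1.1

1.1 deg


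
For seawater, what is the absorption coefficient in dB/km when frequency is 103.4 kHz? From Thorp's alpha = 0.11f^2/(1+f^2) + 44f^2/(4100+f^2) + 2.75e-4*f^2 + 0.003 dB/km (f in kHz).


f^2 = 10691.56
alpha = 0.11*10691.56/(1+10691.56) + 44*10691.56/(4100+10691.56) + 2.75e-4*10691.56 + 0.003 = 34.857

34.857 dB/km


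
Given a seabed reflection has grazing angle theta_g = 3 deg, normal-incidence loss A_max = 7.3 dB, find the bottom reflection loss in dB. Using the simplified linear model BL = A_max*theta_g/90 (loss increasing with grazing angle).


0.24 dB


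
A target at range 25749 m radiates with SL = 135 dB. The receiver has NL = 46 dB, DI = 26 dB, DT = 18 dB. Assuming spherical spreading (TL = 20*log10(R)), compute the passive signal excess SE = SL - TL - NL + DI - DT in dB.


Step 1: TL = 20*log10(25749) = 88.22 dB
Step 2: SE = 135 - 88.22 - 46 + 26 - 18 = 8.78

8.78 dB


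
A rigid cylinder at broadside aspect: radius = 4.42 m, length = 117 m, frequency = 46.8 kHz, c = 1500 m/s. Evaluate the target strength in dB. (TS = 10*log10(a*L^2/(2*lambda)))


59.75 dB


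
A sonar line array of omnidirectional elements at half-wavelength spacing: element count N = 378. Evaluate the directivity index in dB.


DI = 10*log10(378) = 25.77

25.77 dB


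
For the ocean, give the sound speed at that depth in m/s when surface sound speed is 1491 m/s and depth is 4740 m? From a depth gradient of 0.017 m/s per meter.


c = 1491 + 0.017 * 4740 = 1571.58

1571.58 m/s


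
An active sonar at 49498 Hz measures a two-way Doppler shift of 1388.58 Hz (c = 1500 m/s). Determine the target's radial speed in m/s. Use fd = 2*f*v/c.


From fd = 2*f*v/c, v = c*fd/(2*f) = 1500 * 1388.58 / (2*49498) = 21.04

21.04 m/s


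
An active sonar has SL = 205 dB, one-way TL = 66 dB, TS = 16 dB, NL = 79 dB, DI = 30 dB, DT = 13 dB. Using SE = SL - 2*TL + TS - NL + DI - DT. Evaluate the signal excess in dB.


SE = SL - 2*TL + TS - NL + DI - DT = 205 - 2*66 + (16) - 79 + 30 - 13 = 27

27 dB


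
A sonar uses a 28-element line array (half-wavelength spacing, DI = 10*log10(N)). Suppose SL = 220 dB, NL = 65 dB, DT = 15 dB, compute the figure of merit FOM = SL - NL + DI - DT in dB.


Step 1: DI = 10*log10(28) = 14.47 dB
Step 2: FOM = SL - NL + DI - DT = 220 - 65 + 14.47 - 15 = 154.47

154.47 dB


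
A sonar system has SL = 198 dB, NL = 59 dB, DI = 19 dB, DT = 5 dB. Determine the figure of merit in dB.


FOM = SL - NL + DI - DT = 198 - 59 + 19 - 5 = 153

153 dB


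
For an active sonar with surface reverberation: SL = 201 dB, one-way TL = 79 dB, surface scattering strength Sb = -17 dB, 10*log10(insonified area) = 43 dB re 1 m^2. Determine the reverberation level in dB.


RL = SL - 2*TL + Sb + 10*log10(A) = 201 - 2*79 + (-17) + 43 = 69

69 dB


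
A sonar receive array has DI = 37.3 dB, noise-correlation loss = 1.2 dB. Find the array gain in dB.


AG = DI - L_corr = 37.3 - 1.2 = 36.1

36.1 dB


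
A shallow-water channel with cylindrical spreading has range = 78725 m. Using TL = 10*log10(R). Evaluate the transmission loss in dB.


48.96 dB


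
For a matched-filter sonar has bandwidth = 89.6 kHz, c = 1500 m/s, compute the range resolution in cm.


dR = c/(2*BW) = 1500 / (2 * 89.6e3) = 0.0084 m = 0.84 cm

0.84 cm


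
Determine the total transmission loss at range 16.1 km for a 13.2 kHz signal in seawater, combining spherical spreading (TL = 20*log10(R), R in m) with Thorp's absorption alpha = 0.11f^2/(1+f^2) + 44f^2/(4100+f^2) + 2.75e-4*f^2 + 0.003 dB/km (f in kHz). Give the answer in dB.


Step 1 (Thorp): alpha = 0.11*174.24/(1+174.24) + 44*174.24/(4100+174.24) + 2.75e-4*174.24 + 0.003 = 1.954 dB/km
Step 2: TL_spread = 20*log10(16100) = 84.14 dB
Step 3: TL_abs = alpha*R = 1.954 * 16.1 = 31.46 dB
Step 4: TL_total = 84.14 + 31.46 = 115.6

115.6 dB


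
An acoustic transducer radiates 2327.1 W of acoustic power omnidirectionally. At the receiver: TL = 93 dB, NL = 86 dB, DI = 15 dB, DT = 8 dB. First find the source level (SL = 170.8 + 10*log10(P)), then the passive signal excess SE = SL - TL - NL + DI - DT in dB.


Step 1: SL = 170.8 + 10*log10(2327.1) = 204.47 dB
Step 2: SE = SL - TL - NL + DI - DT = 204.47 - 93 - 86 + 15 - 8 = 32.47

32.47 dB


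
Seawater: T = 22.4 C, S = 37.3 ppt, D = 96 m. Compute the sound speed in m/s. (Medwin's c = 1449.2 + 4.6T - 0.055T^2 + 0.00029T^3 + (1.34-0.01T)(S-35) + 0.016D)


c = 1449.2 + 4.6*22.4 - 0.055*22.4^2 + 0.00029*22.4^3 + (1.34 - 0.01*22.4)*(37.3 - 35) + 0.016*96 = 1532.01

1532.01 m/s


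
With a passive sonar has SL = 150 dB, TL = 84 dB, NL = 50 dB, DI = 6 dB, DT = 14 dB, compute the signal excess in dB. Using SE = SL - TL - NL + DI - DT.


SE = SL - TL - NL + DI - DT = 150 - 84 - 50 + 6 - 14 = 8

8 dB


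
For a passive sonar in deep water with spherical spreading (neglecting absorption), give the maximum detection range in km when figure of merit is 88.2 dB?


At max range FOM = TL, so 20*log10(R) = 88.2
R = 10^(88.2/20) = 25703.96 m = 25.7 km

25.7 km


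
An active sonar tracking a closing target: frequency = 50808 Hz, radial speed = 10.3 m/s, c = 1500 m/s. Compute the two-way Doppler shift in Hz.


fd = 2*f*v/c = 2 * 50808 * 10.3 / 1500 = 697.76

697.76 Hz


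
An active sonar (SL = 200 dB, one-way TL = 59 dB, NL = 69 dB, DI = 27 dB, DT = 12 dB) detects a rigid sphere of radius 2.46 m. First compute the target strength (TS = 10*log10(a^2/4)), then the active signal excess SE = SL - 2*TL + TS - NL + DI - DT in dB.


Step 1: TS = 10*log10(2.46^2/4) = 1.8 dB
Step 2: SE = SL - 2*TL + TS - NL + DI - DT = 200 - 2*59 + (1.8) - 69 + 27 - 12 = 29.8

29.8 dB


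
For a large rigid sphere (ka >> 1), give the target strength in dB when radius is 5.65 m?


TS = 10*log10(5.65^2 / 4) = 10*log10(7.980625) = 9.02

9.02 dB


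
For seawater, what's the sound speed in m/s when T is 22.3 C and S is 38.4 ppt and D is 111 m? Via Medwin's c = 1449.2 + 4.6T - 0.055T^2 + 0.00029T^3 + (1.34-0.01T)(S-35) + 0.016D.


1533.22 m/s


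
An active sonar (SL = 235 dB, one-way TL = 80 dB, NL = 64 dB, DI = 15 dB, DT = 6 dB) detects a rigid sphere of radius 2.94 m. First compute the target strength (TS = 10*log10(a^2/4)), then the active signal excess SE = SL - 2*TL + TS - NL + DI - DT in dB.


Step 1: TS = 10*log10(2.94^2/4) = 3.35 dB
Step 2: SE = SL - 2*TL + TS - NL + DI - DT = 235 - 2*80 + (3.35) - 64 + 15 - 6 = 23.35

23.35 dB


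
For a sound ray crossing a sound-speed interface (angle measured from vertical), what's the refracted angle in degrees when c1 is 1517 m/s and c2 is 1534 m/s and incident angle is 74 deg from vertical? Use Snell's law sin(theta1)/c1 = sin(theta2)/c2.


76.42 deg


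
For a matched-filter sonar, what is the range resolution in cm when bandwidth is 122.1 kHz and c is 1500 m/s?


dR = c/(2*BW) = 1500 / (2 * 122.1e3) = 0.0061 m = 0.61 cm

0.61 cm


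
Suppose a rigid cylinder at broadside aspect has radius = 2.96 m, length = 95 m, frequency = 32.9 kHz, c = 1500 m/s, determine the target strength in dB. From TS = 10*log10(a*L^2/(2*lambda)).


54.67 dB


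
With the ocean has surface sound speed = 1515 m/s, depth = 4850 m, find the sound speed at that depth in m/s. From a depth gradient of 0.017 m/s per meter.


c = 1515 + 0.017 * 4850 = 1597.45

1597.45 m/s


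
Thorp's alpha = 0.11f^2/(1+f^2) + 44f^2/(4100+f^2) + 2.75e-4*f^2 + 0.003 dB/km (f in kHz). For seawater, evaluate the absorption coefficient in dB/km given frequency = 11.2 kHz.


f^2 = 125.44
alpha = 0.11*125.44/(1+125.44) + 44*125.44/(4100+125.44) + 2.75e-4*125.44 + 0.003 = 1.453

1.453 dB/km


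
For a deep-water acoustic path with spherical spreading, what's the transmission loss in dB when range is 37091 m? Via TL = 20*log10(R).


TL = 20*log10(37091) = 91.39

91.39 dB


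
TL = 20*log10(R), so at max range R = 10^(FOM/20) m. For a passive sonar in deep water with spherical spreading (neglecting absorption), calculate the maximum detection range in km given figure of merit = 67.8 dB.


At max range FOM = TL, so 20*log10(R) = 67.8
R = 10^(67.8/20) = 2454.71 m = 2.45 km

2.45 km


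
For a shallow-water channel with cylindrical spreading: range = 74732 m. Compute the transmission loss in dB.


TL = 10*log10(74732) = 48.74

48.74 dB


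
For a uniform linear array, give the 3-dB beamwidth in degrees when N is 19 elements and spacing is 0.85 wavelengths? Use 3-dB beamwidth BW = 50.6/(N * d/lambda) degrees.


BW = 50.6 / (19 * 0.85) = 50.6 / 16.15 = 3.13

3.13 deg


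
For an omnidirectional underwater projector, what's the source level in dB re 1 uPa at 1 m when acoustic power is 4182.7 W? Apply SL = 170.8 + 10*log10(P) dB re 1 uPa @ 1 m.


SL = 170.8 + 10*log10(4182.7) = 170.8 + 36.21 = 207.01

207.01 dB


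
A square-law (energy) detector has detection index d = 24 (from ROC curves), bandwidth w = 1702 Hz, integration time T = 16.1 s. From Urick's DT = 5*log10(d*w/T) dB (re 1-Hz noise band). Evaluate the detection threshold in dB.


DT = 5*log10(d*w/T) = 5*log10(24 * 1702 / 16.1) = 5*log10(2537.14) = 17.02

17.02 dB


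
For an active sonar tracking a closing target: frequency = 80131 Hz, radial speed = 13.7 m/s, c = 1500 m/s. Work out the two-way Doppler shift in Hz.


fd = 2*f*v/c = 2 * 80131 * 13.7 / 1500 = 1463.73

1463.73 Hz


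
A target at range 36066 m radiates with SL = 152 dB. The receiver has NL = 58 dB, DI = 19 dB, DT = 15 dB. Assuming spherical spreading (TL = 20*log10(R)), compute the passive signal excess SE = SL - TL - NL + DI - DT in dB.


Step 1: TL = 20*log10(36066) = 91.14 dB
Step 2: SE = 152 - 91.14 - 58 + 19 - 15 = 6.86

6.86 dB


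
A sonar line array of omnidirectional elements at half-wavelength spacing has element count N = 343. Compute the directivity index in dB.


25.35 dB


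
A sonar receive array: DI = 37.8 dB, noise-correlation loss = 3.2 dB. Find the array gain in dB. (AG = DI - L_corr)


AG = DI - L_corr = 37.8 - 3.2 = 34.6

34.6 dB


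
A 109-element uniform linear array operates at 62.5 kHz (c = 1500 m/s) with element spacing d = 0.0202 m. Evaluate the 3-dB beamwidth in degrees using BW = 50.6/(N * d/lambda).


Step 1: lambda = 1500/62500 = 0.024 m
Step 2: d/lambda = 0.0202/0.024 = 0.8417
Step 3: BW = 50.6/(N * d/lambda) = 50.6/(109 * 0.8417) = 0.55

0.55 deg


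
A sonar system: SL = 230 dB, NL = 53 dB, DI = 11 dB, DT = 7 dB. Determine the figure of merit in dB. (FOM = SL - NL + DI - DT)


FOM = SL - NL + DI - DT = 230 - 53 + 11 - 7 = 181

181 dB


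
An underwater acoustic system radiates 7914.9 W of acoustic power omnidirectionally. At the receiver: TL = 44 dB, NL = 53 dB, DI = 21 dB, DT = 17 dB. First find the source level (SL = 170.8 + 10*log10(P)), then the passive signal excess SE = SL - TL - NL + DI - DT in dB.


Step 1: SL = 170.8 + 10*log10(7914.9) = 209.78 dB
Step 2: SE = SL - TL - NL + DI - DT = 209.78 - 44 - 53 + 21 - 17 = 116.78

116.78 dB


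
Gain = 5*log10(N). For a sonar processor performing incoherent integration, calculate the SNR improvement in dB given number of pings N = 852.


14.65 dB


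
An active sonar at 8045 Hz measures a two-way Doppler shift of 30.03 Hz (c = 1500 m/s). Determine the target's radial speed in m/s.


2.8 m/s


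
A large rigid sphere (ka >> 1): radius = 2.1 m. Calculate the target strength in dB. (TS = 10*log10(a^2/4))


TS = 10*log10(2.1^2 / 4) = 10*log10(1.1025) = 0.42

0.42 dB


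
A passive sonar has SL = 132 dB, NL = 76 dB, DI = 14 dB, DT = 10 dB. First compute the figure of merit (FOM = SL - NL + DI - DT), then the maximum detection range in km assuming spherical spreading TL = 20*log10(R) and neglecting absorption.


Step 1: FOM = SL - NL + DI - DT = 132 - 76 + 14 - 10 = 60 dB
Step 2: at max range FOM = TL = 20*log10(R), so R = 10^(60/20) = 1000.0 m = 1.0 km

1.0 km


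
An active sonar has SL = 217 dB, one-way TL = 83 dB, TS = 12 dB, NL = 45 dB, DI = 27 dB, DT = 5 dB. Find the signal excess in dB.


SE = SL - 2*TL + TS - NL + DI - DT = 217 - 2*83 + (12) - 45 + 27 - 5 = 40

40 dB


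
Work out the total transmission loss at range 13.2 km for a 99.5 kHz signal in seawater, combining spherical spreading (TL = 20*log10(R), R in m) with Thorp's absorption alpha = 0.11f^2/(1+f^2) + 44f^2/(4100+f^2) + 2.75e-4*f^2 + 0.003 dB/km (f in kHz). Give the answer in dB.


Step 1 (Thorp): alpha = 0.11*9900.25/(1+9900.25) + 44*9900.25/(4100+9900.25) + 2.75e-4*9900.25 + 0.003 = 33.9501 dB/km
Step 2: TL_spread = 20*log10(13200) = 82.41 dB
Step 3: TL_abs = alpha*R = 33.9501 * 13.2 = 448.14 dB
Step 4: TL_total = 82.41 + 448.14 = 530.55

530.55 dB


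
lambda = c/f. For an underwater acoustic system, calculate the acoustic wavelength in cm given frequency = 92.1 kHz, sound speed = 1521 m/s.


lambda = c/f = 1521 / 92100 = 0.0165 m = 1.65 cm

1.65 cm


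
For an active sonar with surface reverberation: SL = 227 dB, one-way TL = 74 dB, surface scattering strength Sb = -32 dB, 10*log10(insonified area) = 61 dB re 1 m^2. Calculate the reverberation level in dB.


RL = SL - 2*TL + Sb + 10*log10(A) = 227 - 2*74 + (-32) + 61 = 108

108 dB


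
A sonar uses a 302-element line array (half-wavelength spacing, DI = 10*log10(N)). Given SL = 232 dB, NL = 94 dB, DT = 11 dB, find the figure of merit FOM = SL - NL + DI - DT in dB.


Step 1: DI = 10*log10(302) = 24.8 dB
Step 2: FOM = SL - NL + DI - DT = 232 - 94 + 24.8 - 11 = 151.8

151.8 dB


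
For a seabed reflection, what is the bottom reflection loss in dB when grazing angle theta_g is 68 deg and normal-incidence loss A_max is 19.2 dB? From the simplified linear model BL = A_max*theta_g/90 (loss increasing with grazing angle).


BL = A_max * theta_g / 90 = 19.2 * 68 / 90 = 14.51

14.51 dB


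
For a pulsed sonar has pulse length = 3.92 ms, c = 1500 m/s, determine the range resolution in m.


dR = c*tau/2 = 1500 * 3.92e-3 / 2 = 2.94

2.94 m


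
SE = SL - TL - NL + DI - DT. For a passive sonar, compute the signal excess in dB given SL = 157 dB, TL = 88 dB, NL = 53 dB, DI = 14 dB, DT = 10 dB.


SE = SL - TL - NL + DI - DT = 157 - 88 - 53 + 14 - 10 = 20

20 dB


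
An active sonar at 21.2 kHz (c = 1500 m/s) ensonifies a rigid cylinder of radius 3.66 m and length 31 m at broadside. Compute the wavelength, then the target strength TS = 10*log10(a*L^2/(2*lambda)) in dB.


Step 1: lambda = c/f = 1500/21200 = 0.07075 m
Step 2: TS = 10*log10(a*L^2/(2*lambda)) = 10*log10(3.66*31^2/(2*0.07075)) = 43.95

43.95 dB


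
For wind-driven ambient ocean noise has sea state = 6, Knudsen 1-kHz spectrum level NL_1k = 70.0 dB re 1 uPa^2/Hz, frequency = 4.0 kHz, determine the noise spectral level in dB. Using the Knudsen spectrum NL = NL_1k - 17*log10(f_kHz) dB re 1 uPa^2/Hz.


59.76 dB


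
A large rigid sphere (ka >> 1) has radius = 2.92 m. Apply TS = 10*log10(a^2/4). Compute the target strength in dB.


TS = 10*log10(2.92^2 / 4) = 10*log10(2.1316) = 3.29

3.29 dB


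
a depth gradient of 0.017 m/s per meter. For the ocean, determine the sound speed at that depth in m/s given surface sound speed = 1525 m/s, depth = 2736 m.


c = 1525 + 0.017 * 2736 = 1571.512

1571.512 m/s


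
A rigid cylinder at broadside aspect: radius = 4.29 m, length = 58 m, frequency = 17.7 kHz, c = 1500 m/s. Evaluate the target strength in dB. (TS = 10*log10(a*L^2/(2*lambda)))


49.3 dB


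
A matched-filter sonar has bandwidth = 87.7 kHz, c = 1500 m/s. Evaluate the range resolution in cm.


dR = c/(2*BW) = 1500 / (2 * 87.7e3) = 0.0086 m = 0.86 cm

0.86 cm


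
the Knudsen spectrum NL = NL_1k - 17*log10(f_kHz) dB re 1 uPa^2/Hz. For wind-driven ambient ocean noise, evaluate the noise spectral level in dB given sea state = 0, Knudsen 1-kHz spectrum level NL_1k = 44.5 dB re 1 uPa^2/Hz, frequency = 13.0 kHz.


NL = NL_1k - 17*log10(f_kHz) = 44.5 - 17*log10(13.0) = 44.5 - (18.94) = 25.56

25.56 dB


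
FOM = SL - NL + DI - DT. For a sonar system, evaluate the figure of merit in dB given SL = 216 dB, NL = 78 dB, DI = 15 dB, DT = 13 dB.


140 dB
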